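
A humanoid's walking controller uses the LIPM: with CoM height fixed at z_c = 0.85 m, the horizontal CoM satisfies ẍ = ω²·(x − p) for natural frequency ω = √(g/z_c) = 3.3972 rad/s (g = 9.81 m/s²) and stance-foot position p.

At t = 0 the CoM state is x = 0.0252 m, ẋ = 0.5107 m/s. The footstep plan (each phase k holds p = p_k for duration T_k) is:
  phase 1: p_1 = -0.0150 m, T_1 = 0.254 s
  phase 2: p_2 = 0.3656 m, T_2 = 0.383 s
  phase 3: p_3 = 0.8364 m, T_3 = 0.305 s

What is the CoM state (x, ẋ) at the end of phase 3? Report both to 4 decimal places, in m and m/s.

phase 1: p=-0.0150, T=0.254, ωT=0.862889, cosh=1.395969, sinh=0.974028; start (x,ẋ)=(0.025200, 0.510700) → end (x,ẋ)=(0.187543, 0.845942)
phase 2: p=0.3656, T=0.383, ωT=1.301128, cosh=1.972831, sinh=1.700606; start (x,ẋ)=(0.187543, 0.845942) → end (x,ẋ)=(0.437795, 0.640213)
phase 3: p=0.8364, T=0.305, ωT=1.036146, cosh=1.586577, sinh=1.231757; start (x,ẋ)=(0.437795, 0.640213) → end (x,ẋ)=(0.436111, -0.652226)

x = 0.4361, ẋ = -0.6522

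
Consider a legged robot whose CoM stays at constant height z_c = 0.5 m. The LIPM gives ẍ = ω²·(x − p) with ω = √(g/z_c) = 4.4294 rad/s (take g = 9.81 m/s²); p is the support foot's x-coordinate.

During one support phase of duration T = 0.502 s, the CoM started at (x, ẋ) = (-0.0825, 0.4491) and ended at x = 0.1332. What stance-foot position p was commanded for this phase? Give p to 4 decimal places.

ωT = 4.4294·0.502 = 2.223559; cosh(ωT) = 4.674190, sinh(ωT) = 4.565967
x(T) = p + (x₀−p)·cosh(ωT) + (ẋ₀/ω)·sinh(ωT) ⇒ p·(1 − cosh) = x(T) − x₀·cosh − (ẋ₀/ω)·sinh
numerator   = 0.1332 − (-0.0825)·4.674190 − (0.4491/4.4294)·4.565967 = 0.055874
denominator = 1 − 4.674190 = -3.674190
p = 0.055874 / -3.674190 = -0.0152

p = -0.0152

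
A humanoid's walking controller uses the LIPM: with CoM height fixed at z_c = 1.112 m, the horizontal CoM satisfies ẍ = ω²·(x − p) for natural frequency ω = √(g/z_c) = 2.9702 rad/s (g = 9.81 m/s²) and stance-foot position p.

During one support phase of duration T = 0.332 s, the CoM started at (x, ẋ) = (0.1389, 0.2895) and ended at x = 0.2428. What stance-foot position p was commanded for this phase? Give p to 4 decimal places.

ωT = 2.9702·0.332 = 0.986106; cosh(ωT) = 1.526901, sinh(ωT) = 1.153875
x(T) = p + (x₀−p)·cosh(ωT) + (ẋ₀/ω)·sinh(ωT) ⇒ p·(1 − cosh) = x(T) − x₀·cosh − (ẋ₀/ω)·sinh
numerator   = 0.2428 − (0.1389)·1.526901 − (0.2895/2.9702)·1.153875 = -0.081753
denominator = 1 − 1.526901 = -0.526901
p = -0.081753 / -0.526901 = 0.1552

p = 0.1552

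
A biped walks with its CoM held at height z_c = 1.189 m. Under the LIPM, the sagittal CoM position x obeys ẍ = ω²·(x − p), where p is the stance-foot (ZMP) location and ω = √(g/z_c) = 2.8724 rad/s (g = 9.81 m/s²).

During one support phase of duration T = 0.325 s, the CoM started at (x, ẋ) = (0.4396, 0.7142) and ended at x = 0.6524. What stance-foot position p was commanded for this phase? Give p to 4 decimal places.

ωT = 2.8724·0.325 = 0.933530; cosh(ωT) = 1.468318, sinh(ωT) = 1.075154
x(T) = p + (x₀−p)·cosh(ωT) + (ẋ₀/ω)·sinh(ωT) ⇒ p·(1 − cosh) = x(T) − x₀·cosh − (ẋ₀/ω)·sinh
numerator   = 0.6524 − (0.4396)·1.468318 − (0.7142/2.8724)·1.075154 = -0.260401
denominator = 1 − 1.468318 = -0.468318
p = -0.260401 / -0.468318 = 0.5560

p = 0.5560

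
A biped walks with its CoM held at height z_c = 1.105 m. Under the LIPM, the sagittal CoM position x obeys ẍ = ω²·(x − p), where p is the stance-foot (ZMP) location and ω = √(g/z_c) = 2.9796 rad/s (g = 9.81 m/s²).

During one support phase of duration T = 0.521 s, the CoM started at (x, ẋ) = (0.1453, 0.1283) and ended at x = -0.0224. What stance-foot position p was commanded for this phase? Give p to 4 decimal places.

p = 0.3258

ωT = 2.9796·0.521 = 1.552372; cosh(ωT) = 2.467201, sinh(ωT) = 2.255456
x(T) = p + (x₀−p)·cosh(ωT) + (ẋ₀/ω)·sinh(ωT) ⇒ p·(1 − cosh) = x(T) − x₀·cosh − (ẋ₀/ω)·sinh
numerator   = -0.0224 − (0.1453)·2.467201 − (0.1283/2.9796)·2.255456 = -0.478003
denominator = 1 − 2.467201 = -1.467201
p = -0.478003 / -1.467201 = 0.3258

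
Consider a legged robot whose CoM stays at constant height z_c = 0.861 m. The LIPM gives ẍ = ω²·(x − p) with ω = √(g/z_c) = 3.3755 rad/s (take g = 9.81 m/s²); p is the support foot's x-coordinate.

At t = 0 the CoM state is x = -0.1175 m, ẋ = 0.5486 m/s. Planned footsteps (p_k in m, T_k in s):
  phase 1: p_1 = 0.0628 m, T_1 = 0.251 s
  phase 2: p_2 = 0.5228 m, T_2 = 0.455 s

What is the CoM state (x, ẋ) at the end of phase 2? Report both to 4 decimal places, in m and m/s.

x = -0.7073, ẋ = -3.7111

phase 1: p=0.0628, T=0.251, ωT=0.847251, cosh=1.380907, sinh=0.952316; start (x,ẋ)=(-0.117500, 0.548600) → end (x,ẋ)=(-0.031403, 0.177984)
phase 2: p=0.5228, T=0.455, ωT=1.535853, cosh=2.430278, sinh=2.215006; start (x,ẋ)=(-0.031403, 0.177984) → end (x,ẋ)=(-0.707275, -3.711091)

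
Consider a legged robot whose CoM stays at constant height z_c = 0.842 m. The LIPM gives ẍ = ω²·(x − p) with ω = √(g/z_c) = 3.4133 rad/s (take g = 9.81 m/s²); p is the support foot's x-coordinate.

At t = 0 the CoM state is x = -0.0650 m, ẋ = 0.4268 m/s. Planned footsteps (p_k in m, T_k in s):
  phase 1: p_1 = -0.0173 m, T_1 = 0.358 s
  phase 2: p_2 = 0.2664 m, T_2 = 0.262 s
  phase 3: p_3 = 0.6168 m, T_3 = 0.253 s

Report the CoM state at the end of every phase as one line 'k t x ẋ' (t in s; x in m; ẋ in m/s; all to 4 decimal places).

phase 1: p=-0.0173, T=0.358, ωT=1.221961, cosh=1.844245, sinh=1.549593; start (x,ẋ)=(-0.065000, 0.426800) → end (x,ẋ)=(0.088491, 0.534828)
phase 2: p=0.2664, T=0.262, ωT=0.894285, cosh=1.427243, sinh=1.018343; start (x,ẋ)=(0.088491, 0.534828) → end (x,ẋ)=(0.172044, 0.144934)
phase 3: p=0.6168, T=0.253, ωT=0.863565, cosh=1.396628, sinh=0.974972; start (x,ẋ)=(0.172044, 0.144934) → end (x,ẋ)=(0.037040, -1.277672)

1 0.3580 0.0885 0.5348
2 0.6200 0.1720 0.1449
3 0.8730 0.0370 -1.2777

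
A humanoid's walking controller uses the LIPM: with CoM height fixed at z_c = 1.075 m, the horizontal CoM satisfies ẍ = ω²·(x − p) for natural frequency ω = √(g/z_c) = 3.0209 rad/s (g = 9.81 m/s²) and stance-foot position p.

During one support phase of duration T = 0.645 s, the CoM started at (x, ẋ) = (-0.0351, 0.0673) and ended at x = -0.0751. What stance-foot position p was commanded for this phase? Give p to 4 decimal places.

ωT = 3.0209·0.645 = 1.948481; cosh(ωT) = 3.580253, sinh(ωT) = 3.437763
x(T) = p + (x₀−p)·cosh(ωT) + (ẋ₀/ω)·sinh(ωT) ⇒ p·(1 − cosh) = x(T) − x₀·cosh − (ẋ₀/ω)·sinh
numerator   = -0.0751 − (-0.0351)·3.580253 − (0.0673/3.0209)·3.437763 = -0.026020
denominator = 1 − 3.580253 = -2.580253
p = -0.026020 / -2.580253 = 0.0101

p = 0.0101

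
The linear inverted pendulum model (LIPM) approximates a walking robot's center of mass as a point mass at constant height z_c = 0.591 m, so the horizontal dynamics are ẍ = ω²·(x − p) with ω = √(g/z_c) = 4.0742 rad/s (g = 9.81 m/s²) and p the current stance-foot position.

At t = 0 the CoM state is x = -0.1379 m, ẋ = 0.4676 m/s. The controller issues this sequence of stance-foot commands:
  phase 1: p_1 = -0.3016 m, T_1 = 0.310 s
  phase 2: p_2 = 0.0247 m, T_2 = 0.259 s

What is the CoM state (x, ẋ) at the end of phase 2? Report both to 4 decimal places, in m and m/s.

phase 1: p=-0.3016, T=0.310, ωT=1.263002, cosh=1.909412, sinh=1.626608; start (x,ẋ)=(-0.137900, 0.467600) → end (x,ẋ)=(0.197658, 1.977702)
phase 2: p=0.0247, T=0.259, ωT=1.055218, cosh=1.610359, sinh=1.262242; start (x,ẋ)=(0.197658, 1.977702) → end (x,ẋ)=(0.915944, 4.074269)

x = 0.9159, ẋ = 4.0743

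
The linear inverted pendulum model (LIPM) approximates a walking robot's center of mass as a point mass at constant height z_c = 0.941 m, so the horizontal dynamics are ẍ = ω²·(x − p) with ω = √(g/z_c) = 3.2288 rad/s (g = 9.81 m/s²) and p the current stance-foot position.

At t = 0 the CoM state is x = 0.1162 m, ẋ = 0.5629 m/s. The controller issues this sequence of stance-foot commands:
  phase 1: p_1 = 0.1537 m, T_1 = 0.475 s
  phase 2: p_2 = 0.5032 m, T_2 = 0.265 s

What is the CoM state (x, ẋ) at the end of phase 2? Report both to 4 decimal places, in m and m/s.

x = 0.7542, ẋ = 1.3528

phase 1: p=0.1537, T=0.475, ωT=1.533680, cosh=2.425472, sinh=2.209731; start (x,ẋ)=(0.116200, 0.562900) → end (x,ẋ)=(0.447983, 1.097744)
phase 2: p=0.5032, T=0.265, ωT=0.855632, cosh=1.388938, sinh=0.963923; start (x,ẋ)=(0.447983, 1.097744) → end (x,ẋ)=(0.754227, 1.352846)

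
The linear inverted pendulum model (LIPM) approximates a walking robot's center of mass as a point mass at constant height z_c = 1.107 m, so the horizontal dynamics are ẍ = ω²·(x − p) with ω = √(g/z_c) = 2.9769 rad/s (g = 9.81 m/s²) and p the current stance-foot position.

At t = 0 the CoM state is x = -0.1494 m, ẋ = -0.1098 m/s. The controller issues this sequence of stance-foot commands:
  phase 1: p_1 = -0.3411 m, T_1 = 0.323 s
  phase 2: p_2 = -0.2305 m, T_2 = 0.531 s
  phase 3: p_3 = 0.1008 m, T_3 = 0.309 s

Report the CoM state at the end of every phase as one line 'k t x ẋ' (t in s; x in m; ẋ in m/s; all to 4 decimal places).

phase 1: p=-0.3411, T=0.323, ωT=0.961539, cosh=1.499011, sinh=1.116707; start (x,ẋ)=(-0.149400, -0.109800) → end (x,ẋ)=(-0.094928, 0.472682)
phase 2: p=-0.2305, T=0.531, ωT=1.580734, cosh=2.532172, sinh=2.326348; start (x,ẋ)=(-0.094928, 0.472682) → end (x,ẋ)=(0.482176, 2.135788)
phase 3: p=0.1008, T=0.309, ωT=0.919862, cosh=1.453759, sinh=1.055185; start (x,ẋ)=(0.482176, 2.135788) → end (x,ẋ)=(1.412275, 4.302892)

1 0.3230 -0.0949 0.4727
2 0.8540 0.4822 2.1358
3 1.1630 1.4123 4.3029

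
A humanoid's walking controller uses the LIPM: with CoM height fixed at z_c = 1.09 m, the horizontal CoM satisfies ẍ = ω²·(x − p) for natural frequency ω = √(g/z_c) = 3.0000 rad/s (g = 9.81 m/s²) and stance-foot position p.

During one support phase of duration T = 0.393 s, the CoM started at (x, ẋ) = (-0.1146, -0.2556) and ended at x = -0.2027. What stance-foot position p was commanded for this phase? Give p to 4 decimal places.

p = -0.1625

ωT = 3.0000·0.393 = 1.179000; cosh(ωT) = 1.779354, sinh(ωT) = 1.471768
x(T) = p + (x₀−p)·cosh(ωT) + (ẋ₀/ω)·sinh(ωT) ⇒ p·(1 − cosh) = x(T) − x₀·cosh − (ẋ₀/ω)·sinh
numerator   = -0.2027 − (-0.1146)·1.779354 − (-0.2556/3.0000)·1.471768 = 0.126609
denominator = 1 − 1.779354 = -0.779354
p = 0.126609 / -0.779354 = -0.1625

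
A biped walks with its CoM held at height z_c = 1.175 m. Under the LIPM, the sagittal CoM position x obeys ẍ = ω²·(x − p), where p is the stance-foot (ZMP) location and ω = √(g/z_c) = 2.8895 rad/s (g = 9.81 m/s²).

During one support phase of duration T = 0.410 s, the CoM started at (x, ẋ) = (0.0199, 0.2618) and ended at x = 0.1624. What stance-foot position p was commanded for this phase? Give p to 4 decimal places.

ωT = 2.8895·0.410 = 1.184695; cosh(ωT) = 1.787764, sinh(ωT) = 1.481925
x(T) = p + (x₀−p)·cosh(ωT) + (ẋ₀/ω)·sinh(ωT) ⇒ p·(1 − cosh) = x(T) − x₀·cosh − (ẋ₀/ω)·sinh
numerator   = 0.1624 − (0.0199)·1.787764 − (0.2618/2.8895)·1.481925 = -0.007445
denominator = 1 − 1.787764 = -0.787764
p = -0.007445 / -0.787764 = 0.0095

p = 0.0095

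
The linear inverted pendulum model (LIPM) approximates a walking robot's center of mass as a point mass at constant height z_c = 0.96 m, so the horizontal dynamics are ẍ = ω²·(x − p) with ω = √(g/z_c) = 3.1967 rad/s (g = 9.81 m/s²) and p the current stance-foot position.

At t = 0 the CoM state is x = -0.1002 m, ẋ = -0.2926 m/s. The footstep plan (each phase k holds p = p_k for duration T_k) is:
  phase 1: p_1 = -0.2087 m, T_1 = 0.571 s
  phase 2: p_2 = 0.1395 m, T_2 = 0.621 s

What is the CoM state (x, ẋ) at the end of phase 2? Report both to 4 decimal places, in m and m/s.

x = -0.7664, ẋ = -2.7573

phase 1: p=-0.2087, T=0.571, ωT=1.825316, cosh=3.182960, sinh=3.021793; start (x,ẋ)=(-0.100200, -0.292600) → end (x,ẋ)=(-0.139939, 0.116751)
phase 2: p=0.1395, T=0.621, ωT=1.985151, cosh=3.708752, sinh=3.571392; start (x,ẋ)=(-0.139939, 0.116751) → end (x,ẋ)=(-0.766436, -2.757267)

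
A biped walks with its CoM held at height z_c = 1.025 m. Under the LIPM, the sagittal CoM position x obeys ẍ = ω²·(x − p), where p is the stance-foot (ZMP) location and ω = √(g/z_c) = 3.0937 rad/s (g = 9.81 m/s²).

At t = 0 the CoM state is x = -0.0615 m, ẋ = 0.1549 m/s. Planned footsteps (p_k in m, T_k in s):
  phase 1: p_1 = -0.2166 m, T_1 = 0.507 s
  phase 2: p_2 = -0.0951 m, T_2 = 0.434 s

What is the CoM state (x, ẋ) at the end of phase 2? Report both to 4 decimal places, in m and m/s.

phase 1: p=-0.2166, T=0.507, ωT=1.568506, cosh=2.503914, sinh=2.295558; start (x,ẋ)=(-0.061500, 0.154900) → end (x,ẋ)=(0.286695, 1.489340)
phase 2: p=-0.0951, T=0.434, ωT=1.342666, cosh=2.045193, sinh=1.784045; start (x,ẋ)=(0.286695, 1.489340) → end (x,ẋ)=(1.544602, 5.153227)

x = 1.5446, ẋ = 5.1532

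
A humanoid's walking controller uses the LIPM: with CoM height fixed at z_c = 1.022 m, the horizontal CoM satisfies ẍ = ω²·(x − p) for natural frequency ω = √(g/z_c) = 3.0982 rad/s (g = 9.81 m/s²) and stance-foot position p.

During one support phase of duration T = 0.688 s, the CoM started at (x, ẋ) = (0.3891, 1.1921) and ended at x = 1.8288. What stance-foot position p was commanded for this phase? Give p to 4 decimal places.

ωT = 3.0982·0.688 = 2.131562; cosh(ωT) = 4.273335, sinh(ωT) = 4.154683
x(T) = p + (x₀−p)·cosh(ωT) + (ẋ₀/ω)·sinh(ωT) ⇒ p·(1 − cosh) = x(T) − x₀·cosh − (ẋ₀/ω)·sinh
numerator   = 1.8288 − (0.3891)·4.273335 − (1.1921/3.0982)·4.154683 = -1.432559
denominator = 1 − 4.273335 = -3.273335
p = -1.432559 / -3.273335 = 0.4376

p = 0.4376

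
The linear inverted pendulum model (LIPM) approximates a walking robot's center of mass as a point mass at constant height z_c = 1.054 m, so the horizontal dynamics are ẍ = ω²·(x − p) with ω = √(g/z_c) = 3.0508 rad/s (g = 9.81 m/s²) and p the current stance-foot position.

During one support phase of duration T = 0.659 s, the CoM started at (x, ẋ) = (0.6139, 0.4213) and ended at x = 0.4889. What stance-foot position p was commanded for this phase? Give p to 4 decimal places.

ωT = 3.0508·0.659 = 2.010477; cosh(ωT) = 3.800402, sinh(ωT) = 3.666477
x(T) = p + (x₀−p)·cosh(ωT) + (ẋ₀/ω)·sinh(ωT) ⇒ p·(1 − cosh) = x(T) − x₀·cosh − (ẋ₀/ω)·sinh
numerator   = 0.4889 − (0.6139)·3.800402 − (0.4213/3.0508)·3.666477 = -2.350489
denominator = 1 − 3.800402 = -2.800402
p = -2.350489 / -2.800402 = 0.8393

p = 0.8393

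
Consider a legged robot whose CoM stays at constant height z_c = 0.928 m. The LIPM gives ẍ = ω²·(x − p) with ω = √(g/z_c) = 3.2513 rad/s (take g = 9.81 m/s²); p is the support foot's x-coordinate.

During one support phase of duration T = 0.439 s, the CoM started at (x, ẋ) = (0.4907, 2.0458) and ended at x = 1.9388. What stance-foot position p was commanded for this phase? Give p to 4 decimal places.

ωT = 3.2513·0.439 = 1.427321; cosh(ωT) = 2.203735, sinh(ωT) = 1.963784
x(T) = p + (x₀−p)·cosh(ωT) + (ẋ₀/ω)·sinh(ωT) ⇒ p·(1 − cosh) = x(T) − x₀·cosh − (ẋ₀/ω)·sinh
numerator   = 1.9388 − (0.4907)·2.203735 − (2.0458/3.2513)·1.963784 = -0.378235
denominator = 1 − 2.203735 = -1.203735
p = -0.378235 / -1.203735 = 0.3142

p = 0.3142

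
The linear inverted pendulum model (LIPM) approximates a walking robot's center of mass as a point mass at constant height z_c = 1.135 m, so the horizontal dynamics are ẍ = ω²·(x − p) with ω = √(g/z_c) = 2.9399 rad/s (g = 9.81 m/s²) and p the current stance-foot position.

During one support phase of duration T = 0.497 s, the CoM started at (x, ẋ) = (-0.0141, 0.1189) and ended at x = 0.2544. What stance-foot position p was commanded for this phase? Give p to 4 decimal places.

ωT = 2.9399·0.497 = 1.461130; cosh(ωT) = 2.271402, sinh(ωT) = 2.039428
x(T) = p + (x₀−p)·cosh(ωT) + (ẋ₀/ω)·sinh(ωT) ⇒ p·(1 − cosh) = x(T) − x₀·cosh − (ẋ₀/ω)·sinh
numerator   = 0.2544 − (-0.0141)·2.271402 − (0.1189/2.9399)·2.039428 = 0.203945
denominator = 1 − 2.271402 = -1.271402
p = 0.203945 / -1.271402 = -0.1604

p = -0.1604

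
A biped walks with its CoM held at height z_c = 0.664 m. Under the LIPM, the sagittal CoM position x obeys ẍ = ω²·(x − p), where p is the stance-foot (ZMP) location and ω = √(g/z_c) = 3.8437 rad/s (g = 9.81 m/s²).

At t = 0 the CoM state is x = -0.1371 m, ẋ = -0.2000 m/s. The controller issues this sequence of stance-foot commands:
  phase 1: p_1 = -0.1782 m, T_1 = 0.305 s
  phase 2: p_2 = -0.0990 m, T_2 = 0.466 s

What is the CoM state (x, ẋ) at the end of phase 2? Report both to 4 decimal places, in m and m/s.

x = -0.4465, ẋ = -1.3035

phase 1: p=-0.1782, T=0.305, ωT=1.172329, cosh=1.769574, sinh=1.459929; start (x,ẋ)=(-0.137100, -0.200000) → end (x,ẋ)=(-0.181435, -0.123281)
phase 2: p=-0.0990, T=0.466, ωT=1.791164, cosh=3.081598, sinh=2.914832; start (x,ẋ)=(-0.181435, -0.123281) → end (x,ẋ)=(-0.446521, -1.303486)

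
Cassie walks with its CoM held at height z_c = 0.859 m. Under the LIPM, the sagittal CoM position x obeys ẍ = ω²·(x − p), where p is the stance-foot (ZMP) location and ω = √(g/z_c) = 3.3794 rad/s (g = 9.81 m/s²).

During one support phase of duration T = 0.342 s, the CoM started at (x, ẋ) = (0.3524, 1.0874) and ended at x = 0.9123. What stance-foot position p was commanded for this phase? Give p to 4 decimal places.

p = 0.2189

ωT = 3.3794·0.342 = 1.155755; cosh(ωT) = 1.745620, sinh(ωT) = 1.430800
x(T) = p + (x₀−p)·cosh(ωT) + (ẋ₀/ω)·sinh(ωT) ⇒ p·(1 − cosh) = x(T) − x₀·cosh − (ẋ₀/ω)·sinh
numerator   = 0.9123 − (0.3524)·1.745620 − (1.0874/3.3794)·1.430800 = -0.163249
denominator = 1 − 1.745620 = -0.745620
p = -0.163249 / -0.745620 = 0.2189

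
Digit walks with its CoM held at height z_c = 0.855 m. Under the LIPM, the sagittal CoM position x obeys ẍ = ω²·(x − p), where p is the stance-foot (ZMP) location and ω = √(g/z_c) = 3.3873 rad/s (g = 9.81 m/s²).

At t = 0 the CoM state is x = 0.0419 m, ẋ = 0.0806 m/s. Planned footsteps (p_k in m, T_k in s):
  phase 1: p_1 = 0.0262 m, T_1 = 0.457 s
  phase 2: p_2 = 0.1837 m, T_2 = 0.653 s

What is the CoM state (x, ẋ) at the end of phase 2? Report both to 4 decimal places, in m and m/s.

x = 0.3038, ẋ = 0.4658

phase 1: p=0.0262, T=0.457, ωT=1.547996, cosh=2.457356, sinh=2.244682; start (x,ẋ)=(0.041900, 0.080600) → end (x,ẋ)=(0.118192, 0.317436)
phase 2: p=0.1837, T=0.653, ωT=2.211907, cosh=4.621304, sinh=4.511812; start (x,ẋ)=(0.118192, 0.317436) → end (x,ẋ)=(0.303787, 0.465823)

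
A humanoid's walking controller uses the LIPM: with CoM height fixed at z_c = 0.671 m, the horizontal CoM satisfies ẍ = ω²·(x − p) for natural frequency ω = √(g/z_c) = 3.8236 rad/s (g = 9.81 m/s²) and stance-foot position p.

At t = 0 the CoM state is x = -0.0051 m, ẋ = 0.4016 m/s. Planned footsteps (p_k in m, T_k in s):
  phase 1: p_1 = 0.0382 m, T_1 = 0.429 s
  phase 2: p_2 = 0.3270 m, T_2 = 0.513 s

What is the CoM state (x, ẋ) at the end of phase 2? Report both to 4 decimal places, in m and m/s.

phase 1: p=0.0382, T=0.429, ωT=1.640324, cosh=2.675380, sinh=2.481462; start (x,ẋ)=(-0.005100, 0.401600) → end (x,ẋ)=(0.182989, 0.663597)
phase 2: p=0.3270, T=0.513, ωT=1.961507, cosh=3.625339, sinh=3.484693; start (x,ẋ)=(0.182989, 0.663597) → end (x,ẋ)=(0.409689, 0.486948)

x = 0.4097, ẋ = 0.4869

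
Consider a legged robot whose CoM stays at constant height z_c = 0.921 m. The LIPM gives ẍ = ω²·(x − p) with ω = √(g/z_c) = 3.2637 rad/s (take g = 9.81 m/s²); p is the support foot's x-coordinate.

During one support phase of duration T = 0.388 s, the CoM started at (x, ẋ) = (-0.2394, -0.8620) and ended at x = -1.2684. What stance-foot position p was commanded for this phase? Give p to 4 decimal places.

ωT = 3.2637·0.388 = 1.266316; cosh(ωT) = 1.914813, sinh(ωT) = 1.632944
x(T) = p + (x₀−p)·cosh(ωT) + (ẋ₀/ω)·sinh(ωT) ⇒ p·(1 − cosh) = x(T) − x₀·cosh − (ẋ₀/ω)·sinh
numerator   = -1.2684 − (-0.2394)·1.914813 − (-0.8620/3.2637)·1.632944 = -0.378705
denominator = 1 − 1.914813 = -0.914813
p = -0.378705 / -0.914813 = 0.4140

p = 0.4140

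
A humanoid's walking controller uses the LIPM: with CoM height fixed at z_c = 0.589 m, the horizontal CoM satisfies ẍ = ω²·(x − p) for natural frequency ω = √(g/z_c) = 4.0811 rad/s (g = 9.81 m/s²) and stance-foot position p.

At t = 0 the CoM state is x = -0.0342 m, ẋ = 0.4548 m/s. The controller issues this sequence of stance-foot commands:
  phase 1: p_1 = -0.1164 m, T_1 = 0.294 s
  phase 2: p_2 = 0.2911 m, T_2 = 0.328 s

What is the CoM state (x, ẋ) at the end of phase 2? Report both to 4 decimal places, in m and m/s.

phase 1: p=-0.1164, T=0.294, ωT=1.199843, cosh=1.810419, sinh=1.509178; start (x,ẋ)=(-0.034200, 0.454800) → end (x,ẋ)=(0.200600, 1.329657)
phase 2: p=0.2911, T=0.328, ωT=1.338601, cosh=2.037958, sinh=1.775746; start (x,ẋ)=(0.200600, 1.329657) → end (x,ẋ)=(0.685218, 2.053933)

x = 0.6852, ẋ = 2.0539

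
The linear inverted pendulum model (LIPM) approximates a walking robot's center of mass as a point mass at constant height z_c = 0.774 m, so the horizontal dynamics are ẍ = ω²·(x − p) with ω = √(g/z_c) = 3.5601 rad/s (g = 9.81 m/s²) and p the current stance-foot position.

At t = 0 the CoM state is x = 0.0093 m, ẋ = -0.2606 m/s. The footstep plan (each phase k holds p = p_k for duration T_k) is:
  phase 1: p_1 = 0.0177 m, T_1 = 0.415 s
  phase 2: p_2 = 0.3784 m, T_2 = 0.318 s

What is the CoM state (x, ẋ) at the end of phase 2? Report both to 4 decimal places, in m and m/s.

x = -0.7914, ẋ = -3.7677

phase 1: p=0.0177, T=0.415, ωT=1.477441, cosh=2.304971, sinh=2.076750; start (x,ẋ)=(0.009300, -0.260600) → end (x,ẋ)=(-0.153680, -0.662780)
phase 2: p=0.3784, T=0.318, ωT=1.132112, cosh=1.712276, sinh=1.389925; start (x,ẋ)=(-0.153680, -0.662780) → end (x,ẋ)=(-0.791429, -3.767740)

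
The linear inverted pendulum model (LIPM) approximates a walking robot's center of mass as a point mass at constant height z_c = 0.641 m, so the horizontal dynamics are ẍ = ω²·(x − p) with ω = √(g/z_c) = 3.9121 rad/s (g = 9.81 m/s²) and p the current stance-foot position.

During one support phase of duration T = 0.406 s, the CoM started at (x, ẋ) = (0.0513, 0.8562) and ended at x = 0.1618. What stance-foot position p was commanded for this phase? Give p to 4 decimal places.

p = 0.3112

ωT = 3.9121·0.406 = 1.588313; cosh(ωT) = 2.549876, sinh(ωT) = 2.345606
x(T) = p + (x₀−p)·cosh(ωT) + (ẋ₀/ω)·sinh(ωT) ⇒ p·(1 − cosh) = x(T) − x₀·cosh − (ẋ₀/ω)·sinh
numerator   = 0.1618 − (0.0513)·2.549876 − (0.8562/3.9121)·2.345606 = -0.482367
denominator = 1 − 2.549876 = -1.549876
p = -0.482367 / -1.549876 = 0.3112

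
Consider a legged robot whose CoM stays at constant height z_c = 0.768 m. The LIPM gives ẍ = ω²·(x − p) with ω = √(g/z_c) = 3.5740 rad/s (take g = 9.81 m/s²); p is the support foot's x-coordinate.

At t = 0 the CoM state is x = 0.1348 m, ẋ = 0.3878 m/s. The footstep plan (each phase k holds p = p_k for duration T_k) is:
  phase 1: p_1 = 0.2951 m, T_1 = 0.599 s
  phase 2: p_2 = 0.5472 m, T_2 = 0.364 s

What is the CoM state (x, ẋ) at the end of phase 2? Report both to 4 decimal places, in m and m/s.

phase 1: p=0.2951, T=0.599, ωT=2.140826, cosh=4.312009, sinh=4.194452; start (x,ẋ)=(0.134800, 0.387800) → end (x,ẋ)=(0.059008, -0.730855)
phase 2: p=0.5472, T=0.364, ωT=1.300936, cosh=1.972505, sinh=1.700228; start (x,ẋ)=(0.059008, -0.730855) → end (x,ẋ)=(-0.763445, -4.408173)

x = -0.7634, ẋ = -4.4082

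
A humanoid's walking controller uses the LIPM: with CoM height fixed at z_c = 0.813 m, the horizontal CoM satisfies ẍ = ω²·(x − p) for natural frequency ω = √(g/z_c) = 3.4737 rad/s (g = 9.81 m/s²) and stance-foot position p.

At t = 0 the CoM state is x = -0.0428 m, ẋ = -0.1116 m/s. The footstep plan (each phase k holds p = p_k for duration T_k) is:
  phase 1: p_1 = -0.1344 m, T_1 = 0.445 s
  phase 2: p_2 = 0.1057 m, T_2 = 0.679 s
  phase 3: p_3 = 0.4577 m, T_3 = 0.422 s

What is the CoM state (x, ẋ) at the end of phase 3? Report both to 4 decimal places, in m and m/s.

phase 1: p=-0.1344, T=0.445, ωT=1.545797, cosh=2.452425, sinh=2.239283; start (x,ẋ)=(-0.042800, -0.111600) → end (x,ẋ)=(0.018300, 0.438829)
phase 2: p=0.1057, T=0.679, ωT=2.358642, cosh=5.335565, sinh=5.241017; start (x,ẋ)=(0.018300, 0.438829) → end (x,ẋ)=(0.301466, 0.750227)
phase 3: p=0.4577, T=0.422, ωT=1.465901, cosh=2.281158, sinh=2.050288; start (x,ẋ)=(0.301466, 0.750227) → end (x,ẋ)=(0.544112, 0.598670)

x = 0.5441, ẋ = 0.5987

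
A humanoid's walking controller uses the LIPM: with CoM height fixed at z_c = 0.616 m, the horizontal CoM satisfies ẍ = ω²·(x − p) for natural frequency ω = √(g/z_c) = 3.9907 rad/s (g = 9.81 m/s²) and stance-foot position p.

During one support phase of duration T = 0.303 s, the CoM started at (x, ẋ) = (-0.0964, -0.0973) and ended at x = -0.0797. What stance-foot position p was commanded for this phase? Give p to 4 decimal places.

ωT = 3.9907·0.303 = 1.209182; cosh(ωT) = 1.824592, sinh(ωT) = 1.526151
x(T) = p + (x₀−p)·cosh(ωT) + (ẋ₀/ω)·sinh(ωT) ⇒ p·(1 − cosh) = x(T) − x₀·cosh − (ẋ₀/ω)·sinh
numerator   = -0.0797 − (-0.0964)·1.824592 − (-0.0973/3.9907)·1.526151 = 0.133401
denominator = 1 − 1.824592 = -0.824592
p = 0.133401 / -0.824592 = -0.1618

p = -0.1618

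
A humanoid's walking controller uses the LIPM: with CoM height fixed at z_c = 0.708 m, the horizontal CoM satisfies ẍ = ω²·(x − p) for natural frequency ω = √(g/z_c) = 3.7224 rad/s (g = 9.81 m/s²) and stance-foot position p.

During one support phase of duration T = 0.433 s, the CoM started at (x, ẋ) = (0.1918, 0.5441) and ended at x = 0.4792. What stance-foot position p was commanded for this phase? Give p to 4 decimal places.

ωT = 3.7224·0.433 = 1.611799; cosh(ωT) = 2.605674, sinh(ωT) = 2.406146
x(T) = p + (x₀−p)·cosh(ωT) + (ẋ₀/ω)·sinh(ωT) ⇒ p·(1 − cosh) = x(T) − x₀·cosh − (ẋ₀/ω)·sinh
numerator   = 0.4792 − (0.1918)·2.605674 − (0.5441/3.7224)·2.406146 = -0.372273
denominator = 1 − 2.605674 = -1.605674
p = -0.372273 / -1.605674 = 0.2318

p = 0.2318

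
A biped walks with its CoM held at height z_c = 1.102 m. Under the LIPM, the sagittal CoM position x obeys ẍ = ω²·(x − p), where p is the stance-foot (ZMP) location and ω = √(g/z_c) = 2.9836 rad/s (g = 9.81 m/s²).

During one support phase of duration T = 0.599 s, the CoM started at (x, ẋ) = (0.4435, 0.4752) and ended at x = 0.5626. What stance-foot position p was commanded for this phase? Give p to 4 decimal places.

ωT = 2.9836·0.599 = 1.787176; cosh(ωT) = 3.069998, sinh(ωT) = 2.902566
x(T) = p + (x₀−p)·cosh(ωT) + (ẋ₀/ω)·sinh(ωT) ⇒ p·(1 − cosh) = x(T) − x₀·cosh − (ẋ₀/ω)·sinh
numerator   = 0.5626 − (0.4435)·3.069998 − (0.4752/2.9836)·2.902566 = -1.261238
denominator = 1 − 3.069998 = -2.069998
p = -1.261238 / -2.069998 = 0.6093

p = 0.6093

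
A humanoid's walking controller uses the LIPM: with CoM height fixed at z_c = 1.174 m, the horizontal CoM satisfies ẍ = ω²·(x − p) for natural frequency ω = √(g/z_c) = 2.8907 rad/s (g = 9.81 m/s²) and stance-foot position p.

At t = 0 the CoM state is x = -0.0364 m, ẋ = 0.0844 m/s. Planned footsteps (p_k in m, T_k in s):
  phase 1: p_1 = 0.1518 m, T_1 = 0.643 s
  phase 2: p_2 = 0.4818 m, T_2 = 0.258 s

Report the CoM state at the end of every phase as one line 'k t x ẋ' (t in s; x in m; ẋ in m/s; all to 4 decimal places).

1 0.6430 -0.3752 -1.4254
2 0.9010 -1.0276 -3.8642

phase 1: p=0.1518, T=0.643, ωT=1.858720, cosh=3.285696, sinh=3.129824; start (x,ẋ)=(-0.036400, 0.084400) → end (x,ẋ)=(-0.375186, -1.425405)
phase 2: p=0.4818, T=0.258, ωT=0.745801, cosh=1.291241, sinh=0.816887; start (x,ẋ)=(-0.375186, -1.425405) → end (x,ẋ)=(-1.027583, -3.864208)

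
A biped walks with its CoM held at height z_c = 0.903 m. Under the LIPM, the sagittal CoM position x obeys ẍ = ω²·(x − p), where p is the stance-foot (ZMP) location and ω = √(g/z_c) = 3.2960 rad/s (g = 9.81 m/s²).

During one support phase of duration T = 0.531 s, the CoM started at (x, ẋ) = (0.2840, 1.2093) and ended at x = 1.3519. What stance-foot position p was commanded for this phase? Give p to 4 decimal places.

p = 0.2617

ωT = 3.2960·0.531 = 1.750176; cosh(ωT) = 2.964679, sinh(ωT) = 2.790936
x(T) = p + (x₀−p)·cosh(ωT) + (ẋ₀/ω)·sinh(ωT) ⇒ p·(1 − cosh) = x(T) − x₀·cosh − (ẋ₀/ω)·sinh
numerator   = 1.3519 − (0.2840)·2.964679 − (1.2093/3.2960)·2.790936 = -0.514061
denominator = 1 − 2.964679 = -1.964679
p = -0.514061 / -1.964679 = 0.2617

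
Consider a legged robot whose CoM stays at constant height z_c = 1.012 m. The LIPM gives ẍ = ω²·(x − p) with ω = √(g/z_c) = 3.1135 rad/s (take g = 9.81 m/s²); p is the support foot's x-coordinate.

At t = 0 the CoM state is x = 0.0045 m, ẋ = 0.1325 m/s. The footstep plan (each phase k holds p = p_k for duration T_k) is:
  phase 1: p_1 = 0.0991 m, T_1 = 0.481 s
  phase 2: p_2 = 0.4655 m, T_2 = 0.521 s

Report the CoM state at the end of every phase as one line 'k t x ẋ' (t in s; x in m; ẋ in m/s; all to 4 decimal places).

1 0.4810 -0.0326 -0.3145
2 1.0020 -1.0905 -4.6006

phase 1: p=0.0991, T=0.481, ωT=1.497594, cosh=2.347292, sinh=2.123625; start (x,ẋ)=(0.004500, 0.132500) → end (x,ẋ)=(-0.032580, -0.314470)
phase 2: p=0.4655, T=0.521, ωT=1.622134, cosh=2.630680, sinh=2.433203; start (x,ẋ)=(-0.032580, -0.314470) → end (x,ẋ)=(-1.090546, -4.600610)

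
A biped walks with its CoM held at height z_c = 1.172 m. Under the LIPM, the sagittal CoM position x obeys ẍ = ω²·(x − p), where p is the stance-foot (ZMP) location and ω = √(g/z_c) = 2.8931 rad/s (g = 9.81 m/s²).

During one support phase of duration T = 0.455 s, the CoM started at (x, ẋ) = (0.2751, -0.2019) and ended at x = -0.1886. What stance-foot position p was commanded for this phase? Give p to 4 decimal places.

ωT = 2.8931·0.455 = 1.316361; cosh(ωT) = 1.998966, sinh(ωT) = 1.730856
x(T) = p + (x₀−p)·cosh(ωT) + (ẋ₀/ω)·sinh(ωT) ⇒ p·(1 − cosh) = x(T) − x₀·cosh − (ẋ₀/ω)·sinh
numerator   = -0.1886 − (0.2751)·1.998966 − (-0.2019/2.8931)·1.730856 = -0.617725
denominator = 1 − 1.998966 = -0.998966
p = -0.617725 / -0.998966 = 0.6184

p = 0.6184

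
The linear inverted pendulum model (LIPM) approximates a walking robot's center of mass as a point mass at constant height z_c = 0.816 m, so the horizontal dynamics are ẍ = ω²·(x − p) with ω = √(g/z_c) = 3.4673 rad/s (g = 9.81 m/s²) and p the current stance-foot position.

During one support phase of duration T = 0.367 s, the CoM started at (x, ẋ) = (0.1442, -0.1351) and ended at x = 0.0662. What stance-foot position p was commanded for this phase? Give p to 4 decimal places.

ωT = 3.4673·0.367 = 1.272499; cosh(ωT) = 1.924947, sinh(ωT) = 1.644816
x(T) = p + (x₀−p)·cosh(ωT) + (ẋ₀/ω)·sinh(ωT) ⇒ p·(1 − cosh) = x(T) − x₀·cosh − (ẋ₀/ω)·sinh
numerator   = 0.0662 − (0.1442)·1.924947 − (-0.1351/3.4673)·1.644816 = -0.147289
denominator = 1 − 1.924947 = -0.924947
p = -0.147289 / -0.924947 = 0.1592

p = 0.1592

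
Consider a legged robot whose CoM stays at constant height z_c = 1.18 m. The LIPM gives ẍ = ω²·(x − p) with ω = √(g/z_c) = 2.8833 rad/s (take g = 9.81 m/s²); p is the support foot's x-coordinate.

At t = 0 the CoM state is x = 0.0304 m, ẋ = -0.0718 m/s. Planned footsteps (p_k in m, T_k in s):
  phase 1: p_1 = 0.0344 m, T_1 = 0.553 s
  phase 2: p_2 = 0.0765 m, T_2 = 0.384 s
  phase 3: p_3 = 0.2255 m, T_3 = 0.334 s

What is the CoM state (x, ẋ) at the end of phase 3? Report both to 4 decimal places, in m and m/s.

x = -0.7316, ẋ = -2.5817

phase 1: p=0.0344, T=0.553, ωT=1.594465, cosh=2.564355, sinh=2.361338; start (x,ẋ)=(0.030400, -0.071800) → end (x,ẋ)=(-0.034660, -0.211354)
phase 2: p=0.0765, T=0.384, ωT=1.107187, cosh=1.678161, sinh=1.347674; start (x,ẋ)=(-0.034660, -0.211354) → end (x,ẋ)=(-0.208832, -0.786625)
phase 3: p=0.2255, T=0.334, ωT=0.963022, cosh=1.500669, sinh=1.118932; start (x,ẋ)=(-0.208832, -0.786625) → end (x,ẋ)=(-0.731557, -2.581713)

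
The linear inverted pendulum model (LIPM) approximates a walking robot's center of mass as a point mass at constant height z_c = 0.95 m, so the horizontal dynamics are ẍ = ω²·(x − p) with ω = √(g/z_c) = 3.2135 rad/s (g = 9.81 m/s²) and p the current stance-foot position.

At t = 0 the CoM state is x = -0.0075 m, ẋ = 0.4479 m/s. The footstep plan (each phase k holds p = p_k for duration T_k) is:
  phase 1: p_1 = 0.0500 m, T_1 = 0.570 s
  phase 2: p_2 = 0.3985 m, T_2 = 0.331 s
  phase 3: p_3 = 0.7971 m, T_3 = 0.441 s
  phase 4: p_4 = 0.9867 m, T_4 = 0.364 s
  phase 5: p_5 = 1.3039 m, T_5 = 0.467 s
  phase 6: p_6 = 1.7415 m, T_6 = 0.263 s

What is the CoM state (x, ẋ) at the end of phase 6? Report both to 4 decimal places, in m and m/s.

x = 1.3402, ẋ = -0.5575

phase 1: p=0.0500, T=0.570, ωT=1.831695, cosh=3.202302, sinh=3.042160; start (x,ẋ)=(-0.007500, 0.447900) → end (x,ẋ)=(0.289886, 0.872192)
phase 2: p=0.3985, T=0.331, ωT=1.063668, cosh=1.621083, sinh=1.275896; start (x,ẋ)=(0.289886, 0.872192) → end (x,ẋ)=(0.568725, 0.968569)
phase 3: p=0.7971, T=0.441, ωT=1.417153, cosh=2.183882, sinh=1.941479; start (x,ẋ)=(0.568725, 0.968569) → end (x,ẋ)=(0.883530, 0.690424)
phase 4: p=0.9867, T=0.364, ωT=1.169714, cosh=1.765763, sinh=1.455308; start (x,ẋ)=(0.883530, 0.690424) → end (x,ẋ)=(1.117201, 0.736639)
phase 5: p=1.3039, T=0.467, ωT=1.500704, cosh=2.353910, sinh=2.130937; start (x,ẋ)=(1.117201, 0.736639) → end (x,ẋ)=(1.352909, 0.455514)
phase 6: p=1.7415, T=0.263, ωT=0.845151, cosh=1.378910, sinh=0.949418; start (x,ẋ)=(1.352909, 0.455514) → end (x,ẋ)=(1.340248, -0.557461)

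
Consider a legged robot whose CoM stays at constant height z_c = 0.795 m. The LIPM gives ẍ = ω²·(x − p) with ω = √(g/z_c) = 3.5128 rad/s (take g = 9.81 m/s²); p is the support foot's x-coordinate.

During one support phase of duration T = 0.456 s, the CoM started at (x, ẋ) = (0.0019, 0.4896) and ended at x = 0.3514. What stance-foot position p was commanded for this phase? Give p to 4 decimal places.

ωT = 3.5128·0.456 = 1.601837; cosh(ωT) = 2.581832, sinh(ωT) = 2.380306
x(T) = p + (x₀−p)·cosh(ωT) + (ẋ₀/ω)·sinh(ωT) ⇒ p·(1 − cosh) = x(T) − x₀·cosh − (ẋ₀/ω)·sinh
numerator   = 0.3514 − (0.0019)·2.581832 − (0.4896/3.5128)·2.380306 = 0.014737
denominator = 1 − 2.581832 = -1.581832
p = 0.014737 / -1.581832 = -0.0093

p = -0.0093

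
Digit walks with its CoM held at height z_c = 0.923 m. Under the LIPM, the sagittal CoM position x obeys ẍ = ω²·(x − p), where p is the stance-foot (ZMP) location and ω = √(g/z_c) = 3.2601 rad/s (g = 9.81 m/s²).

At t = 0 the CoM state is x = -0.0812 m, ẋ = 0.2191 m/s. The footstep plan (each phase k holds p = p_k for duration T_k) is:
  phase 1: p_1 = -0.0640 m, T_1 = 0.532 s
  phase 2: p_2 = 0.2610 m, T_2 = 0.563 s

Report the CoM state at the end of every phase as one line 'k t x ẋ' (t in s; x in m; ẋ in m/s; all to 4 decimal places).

phase 1: p=-0.0640, T=0.532, ωT=1.734373, cosh=2.920943, sinh=2.744432; start (x,ẋ)=(-0.081200, 0.219100) → end (x,ẋ)=(0.070204, 0.486088)
phase 2: p=0.2610, T=0.563, ωT=1.835436, cosh=3.213706, sinh=3.054162; start (x,ẋ)=(0.070204, 0.486088) → end (x,ẋ)=(0.103219, -0.337592)

1 0.5320 0.0702 0.4861
2 1.0950 0.1032 -0.3376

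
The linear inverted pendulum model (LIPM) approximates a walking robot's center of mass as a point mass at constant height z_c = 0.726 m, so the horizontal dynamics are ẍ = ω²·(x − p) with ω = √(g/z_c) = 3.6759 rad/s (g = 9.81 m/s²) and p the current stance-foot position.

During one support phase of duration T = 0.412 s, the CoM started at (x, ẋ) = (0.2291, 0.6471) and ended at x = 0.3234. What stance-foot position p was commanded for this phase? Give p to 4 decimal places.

p = 0.4362

ωT = 3.6759·0.412 = 1.514471; cosh(ωT) = 2.383469, sinh(ωT) = 2.163545
x(T) = p + (x₀−p)·cosh(ωT) + (ẋ₀/ω)·sinh(ωT) ⇒ p·(1 − cosh) = x(T) − x₀·cosh − (ẋ₀/ω)·sinh
numerator   = 0.3234 − (0.2291)·2.383469 − (0.6471/3.6759)·2.163545 = -0.603520
denominator = 1 − 2.383469 = -1.383469
p = -0.603520 / -1.383469 = 0.4362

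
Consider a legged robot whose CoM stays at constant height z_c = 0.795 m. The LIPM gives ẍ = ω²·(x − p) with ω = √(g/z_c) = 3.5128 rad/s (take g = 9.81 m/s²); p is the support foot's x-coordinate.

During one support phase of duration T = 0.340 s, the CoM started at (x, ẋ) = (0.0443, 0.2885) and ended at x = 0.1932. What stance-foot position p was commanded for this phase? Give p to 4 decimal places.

ωT = 3.5128·0.340 = 1.194352; cosh(ωT) = 1.802159, sinh(ωT) = 1.499259
x(T) = p + (x₀−p)·cosh(ωT) + (ẋ₀/ω)·sinh(ωT) ⇒ p·(1 − cosh) = x(T) − x₀·cosh − (ẋ₀/ω)·sinh
numerator   = 0.1932 − (0.0443)·1.802159 − (0.2885/3.5128)·1.499259 = -0.009767
denominator = 1 − 1.802159 = -0.802159
p = -0.009767 / -0.802159 = 0.0122

p = 0.0122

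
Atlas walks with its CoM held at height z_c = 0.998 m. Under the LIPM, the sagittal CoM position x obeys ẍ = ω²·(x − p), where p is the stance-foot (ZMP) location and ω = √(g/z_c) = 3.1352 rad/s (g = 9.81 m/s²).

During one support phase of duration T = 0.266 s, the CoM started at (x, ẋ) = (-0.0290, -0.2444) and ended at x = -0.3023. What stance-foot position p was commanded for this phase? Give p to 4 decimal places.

ωT = 3.1352·0.266 = 0.833963; cosh(ωT) = 1.368375, sinh(ωT) = 0.934051
x(T) = p + (x₀−p)·cosh(ωT) + (ẋ₀/ω)·sinh(ωT) ⇒ p·(1 − cosh) = x(T) − x₀·cosh − (ẋ₀/ω)·sinh
numerator   = -0.3023 − (-0.0290)·1.368375 − (-0.2444/3.1352)·0.934051 = -0.189805
denominator = 1 − 1.368375 = -0.368375
p = -0.189805 / -0.368375 = 0.5152

p = 0.5152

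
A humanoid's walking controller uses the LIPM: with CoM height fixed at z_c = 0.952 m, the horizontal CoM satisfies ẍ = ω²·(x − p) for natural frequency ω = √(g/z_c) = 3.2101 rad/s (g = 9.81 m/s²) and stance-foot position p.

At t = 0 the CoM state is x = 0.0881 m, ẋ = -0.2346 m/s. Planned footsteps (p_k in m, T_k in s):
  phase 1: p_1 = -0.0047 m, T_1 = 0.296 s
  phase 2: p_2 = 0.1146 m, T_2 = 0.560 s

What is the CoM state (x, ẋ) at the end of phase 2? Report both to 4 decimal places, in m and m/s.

phase 1: p=-0.0047, T=0.296, ωT=0.950190, cosh=1.486434, sinh=1.099766; start (x,ẋ)=(0.088100, -0.234600) → end (x,ẋ)=(0.052868, -0.021100)
phase 2: p=0.1146, T=0.560, ωT=1.797656, cosh=3.100585, sinh=2.934898; start (x,ẋ)=(0.052868, -0.021100) → end (x,ẋ)=(-0.096096, -0.647018)

x = -0.0961, ẋ = -0.6470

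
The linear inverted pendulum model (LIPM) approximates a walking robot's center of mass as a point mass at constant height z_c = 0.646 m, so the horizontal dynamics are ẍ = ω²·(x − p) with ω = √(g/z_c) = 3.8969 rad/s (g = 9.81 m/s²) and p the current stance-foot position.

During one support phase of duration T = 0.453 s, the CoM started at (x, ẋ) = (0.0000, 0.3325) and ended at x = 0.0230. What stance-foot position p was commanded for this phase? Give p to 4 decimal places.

ωT = 3.8969·0.453 = 1.765296; cosh(ωT) = 3.007218, sinh(ωT) = 2.836082
x(T) = p + (x₀−p)·cosh(ωT) + (ẋ₀/ω)·sinh(ωT) ⇒ p·(1 − cosh) = x(T) − x₀·cosh − (ẋ₀/ω)·sinh
numerator   = 0.0230 − (-0.0000)·3.007218 − (0.3325/3.8969)·2.836082 = -0.218987
denominator = 1 − 3.007218 = -2.007218
p = -0.218987 / -2.007218 = 0.1091

p = 0.1091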